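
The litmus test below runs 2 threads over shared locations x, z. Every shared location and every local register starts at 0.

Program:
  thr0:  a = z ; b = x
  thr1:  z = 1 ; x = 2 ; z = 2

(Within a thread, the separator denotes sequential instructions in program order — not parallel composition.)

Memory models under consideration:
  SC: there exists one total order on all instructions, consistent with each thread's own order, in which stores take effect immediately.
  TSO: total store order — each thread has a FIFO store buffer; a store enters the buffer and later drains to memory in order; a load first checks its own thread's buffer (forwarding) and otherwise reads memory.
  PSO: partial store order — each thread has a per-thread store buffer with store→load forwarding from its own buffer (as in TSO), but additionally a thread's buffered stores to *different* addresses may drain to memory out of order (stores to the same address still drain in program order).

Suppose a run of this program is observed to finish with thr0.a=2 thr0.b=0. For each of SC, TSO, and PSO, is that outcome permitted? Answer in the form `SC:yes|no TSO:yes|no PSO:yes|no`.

SC:no TSO:no PSO:yes

outcome vector order: (thr0.a,thr0.b)
[SC] allowed = {(0,0); (0,2); (1,0); (1,2); (2,2)}
[TSO] allowed = {(0,0); (0,2); (1,0); (1,2); (2,2)}
[PSO] allowed = {(0,0); (0,2); (1,0); (1,2); (2,0); (2,2)}
target (2,0) ∈ {PSO}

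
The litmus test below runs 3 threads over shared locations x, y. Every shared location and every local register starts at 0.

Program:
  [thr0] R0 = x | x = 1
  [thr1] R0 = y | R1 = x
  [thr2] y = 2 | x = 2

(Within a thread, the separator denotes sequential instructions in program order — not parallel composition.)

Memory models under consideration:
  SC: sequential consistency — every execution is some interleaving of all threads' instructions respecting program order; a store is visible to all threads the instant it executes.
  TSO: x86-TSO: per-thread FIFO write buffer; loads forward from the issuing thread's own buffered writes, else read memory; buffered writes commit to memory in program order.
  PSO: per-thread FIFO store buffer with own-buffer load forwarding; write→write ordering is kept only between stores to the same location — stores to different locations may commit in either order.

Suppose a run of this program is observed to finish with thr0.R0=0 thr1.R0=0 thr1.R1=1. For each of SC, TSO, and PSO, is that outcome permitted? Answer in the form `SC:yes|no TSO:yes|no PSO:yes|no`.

SC:yes TSO:yes PSO:yes

outcome vector order: (thr0.R0,thr1.R0,thr1.R1)
SC: 12 outcomes — {<0 0 0>; <0 0 1>; <0 0 2>; <0 2 0>; <0 2 1>; <0 2 2>; <2 0 0>; <2 0 1>; <2 0 2>; <2 2 0>; <2 2 1>; <2 2 2>}
TSO: 12 outcomes — {<0 0 0>; <0 0 1>; <0 0 2>; <0 2 0>; <0 2 1>; <0 2 2>; <2 0 0>; <2 0 1>; <2 0 2>; <2 2 0>; <2 2 1>; <2 2 2>}
PSO: 12 outcomes — {<0 0 0>; <0 0 1>; <0 0 2>; <0 2 0>; <0 2 1>; <0 2 2>; <2 0 0>; <2 0 1>; <2 0 2>; <2 2 0>; <2 2 1>; <2 2 2>}
target <0 0 1> ∈ {SC,TSO,PSO}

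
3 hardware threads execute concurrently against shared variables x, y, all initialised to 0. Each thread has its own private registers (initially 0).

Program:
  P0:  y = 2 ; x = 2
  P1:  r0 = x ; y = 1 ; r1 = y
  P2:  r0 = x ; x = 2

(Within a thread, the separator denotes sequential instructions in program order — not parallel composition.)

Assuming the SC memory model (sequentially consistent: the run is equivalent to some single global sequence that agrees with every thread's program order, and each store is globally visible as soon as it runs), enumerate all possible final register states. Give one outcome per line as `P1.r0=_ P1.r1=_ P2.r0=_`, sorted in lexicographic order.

outcome vector order: (P1.r0,P1.r1,P2.r0)
|SC outcomes| = 7

P1.r0=0 P1.r1=1 P2.r0=0
P1.r0=0 P1.r1=1 P2.r0=2
P1.r0=0 P1.r1=2 P2.r0=0
P1.r0=0 P1.r1=2 P2.r0=2
P1.r0=2 P1.r1=1 P2.r0=0
P1.r0=2 P1.r1=1 P2.r0=2
P1.r0=2 P1.r1=2 P2.r0=0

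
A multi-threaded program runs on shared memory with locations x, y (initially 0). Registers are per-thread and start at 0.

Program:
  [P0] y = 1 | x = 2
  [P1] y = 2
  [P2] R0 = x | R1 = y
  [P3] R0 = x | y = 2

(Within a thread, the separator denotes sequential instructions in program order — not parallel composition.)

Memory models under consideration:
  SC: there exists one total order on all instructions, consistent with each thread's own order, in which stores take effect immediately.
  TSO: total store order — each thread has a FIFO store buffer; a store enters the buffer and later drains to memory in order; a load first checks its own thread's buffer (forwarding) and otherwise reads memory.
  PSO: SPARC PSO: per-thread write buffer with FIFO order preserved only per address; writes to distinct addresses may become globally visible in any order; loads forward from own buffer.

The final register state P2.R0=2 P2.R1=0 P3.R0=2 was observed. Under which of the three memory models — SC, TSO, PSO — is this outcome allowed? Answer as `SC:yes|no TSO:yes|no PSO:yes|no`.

SC:no TSO:no PSO:yes

outcome vector order: (P2.R0,P2.R1,P3.R0)
[SC] allowed = {000; 002; 010; 012; 020; 022; 210; 212; 220; 222}
[TSO] allowed = {000; 002; 010; 012; 020; 022; 210; 212; 220; 222}
[PSO] allowed = {000; 002; 010; 012; 020; 022; 200; 202; 210; 212; 220; 222}
target 202 ∈ {PSO}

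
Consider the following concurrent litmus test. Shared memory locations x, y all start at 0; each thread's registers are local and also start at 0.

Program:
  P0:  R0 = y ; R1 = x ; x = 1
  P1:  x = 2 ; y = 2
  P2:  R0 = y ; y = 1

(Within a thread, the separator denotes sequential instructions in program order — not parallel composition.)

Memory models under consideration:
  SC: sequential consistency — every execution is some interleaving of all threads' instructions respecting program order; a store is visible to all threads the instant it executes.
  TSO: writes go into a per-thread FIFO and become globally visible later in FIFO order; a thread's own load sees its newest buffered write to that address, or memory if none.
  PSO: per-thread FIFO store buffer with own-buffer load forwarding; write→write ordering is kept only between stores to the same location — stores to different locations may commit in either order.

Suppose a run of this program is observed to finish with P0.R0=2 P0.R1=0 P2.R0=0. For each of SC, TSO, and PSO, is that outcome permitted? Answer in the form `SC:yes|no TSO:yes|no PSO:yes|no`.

outcome vector order: (P0.R0,P0.R1,P2.R0)
SC: 9 outcomes — {<0 0 0>, <0 0 2>, <0 2 0>, <0 2 2>, <1 0 0>, <1 2 0>, <1 2 2>, <2 2 0>, <2 2 2>}
TSO: 9 outcomes — {<0 0 0>, <0 0 2>, <0 2 0>, <0 2 2>, <1 0 0>, <1 2 0>, <1 2 2>, <2 2 0>, <2 2 2>}
PSO: 12 outcomes — {<0 0 0>, <0 0 2>, <0 2 0>, <0 2 2>, <1 0 0>, <1 0 2>, <1 2 0>, <1 2 2>, <2 0 0>, <2 0 2>, <2 2 0>, <2 2 2>}
target <2 0 0> ∈ {PSO}

SC:no TSO:no PSO:yes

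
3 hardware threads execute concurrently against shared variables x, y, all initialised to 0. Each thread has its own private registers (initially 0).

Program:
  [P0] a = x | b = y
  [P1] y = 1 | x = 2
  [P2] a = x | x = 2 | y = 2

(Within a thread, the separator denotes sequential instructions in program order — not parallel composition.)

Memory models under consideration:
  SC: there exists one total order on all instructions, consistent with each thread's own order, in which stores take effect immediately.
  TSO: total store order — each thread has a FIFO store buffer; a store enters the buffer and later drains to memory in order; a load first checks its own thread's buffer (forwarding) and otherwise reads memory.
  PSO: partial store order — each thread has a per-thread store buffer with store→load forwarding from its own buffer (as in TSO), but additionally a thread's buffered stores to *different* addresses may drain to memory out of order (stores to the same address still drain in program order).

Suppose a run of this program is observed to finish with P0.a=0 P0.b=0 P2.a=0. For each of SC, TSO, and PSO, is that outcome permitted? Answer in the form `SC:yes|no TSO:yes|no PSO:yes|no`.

SC:yes TSO:yes PSO:yes

outcome vector order: (P0.a,P0.b,P2.a)
under SC → <0 0 0>; <0 0 2>; <0 1 0>; <0 1 2>; <0 2 0>; <0 2 2>; <2 0 0>; <2 1 0>; <2 1 2>; <2 2 0>; <2 2 2>
under TSO → <0 0 0>; <0 0 2>; <0 1 0>; <0 1 2>; <0 2 0>; <0 2 2>; <2 0 0>; <2 1 0>; <2 1 2>; <2 2 0>; <2 2 2>
under PSO → <0 0 0>; <0 0 2>; <0 1 0>; <0 1 2>; <0 2 0>; <0 2 2>; <2 0 0>; <2 0 2>; <2 1 0>; <2 1 2>; <2 2 0>; <2 2 2>
target <0 0 0> ∈ {SC,TSO,PSO}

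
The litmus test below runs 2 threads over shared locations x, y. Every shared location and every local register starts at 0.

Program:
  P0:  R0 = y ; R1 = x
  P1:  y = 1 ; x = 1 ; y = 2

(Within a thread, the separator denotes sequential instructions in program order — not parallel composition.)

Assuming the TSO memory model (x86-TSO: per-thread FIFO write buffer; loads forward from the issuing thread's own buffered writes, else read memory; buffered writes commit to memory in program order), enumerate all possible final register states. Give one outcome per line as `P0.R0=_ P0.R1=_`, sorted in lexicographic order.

P0.R0=0 P0.R1=0
P0.R0=0 P0.R1=1
P0.R0=1 P0.R1=0
P0.R0=1 P0.R1=1
P0.R0=2 P0.R1=1

outcome vector order: (P0.R0,P0.R1)
|TSO outcomes| = 5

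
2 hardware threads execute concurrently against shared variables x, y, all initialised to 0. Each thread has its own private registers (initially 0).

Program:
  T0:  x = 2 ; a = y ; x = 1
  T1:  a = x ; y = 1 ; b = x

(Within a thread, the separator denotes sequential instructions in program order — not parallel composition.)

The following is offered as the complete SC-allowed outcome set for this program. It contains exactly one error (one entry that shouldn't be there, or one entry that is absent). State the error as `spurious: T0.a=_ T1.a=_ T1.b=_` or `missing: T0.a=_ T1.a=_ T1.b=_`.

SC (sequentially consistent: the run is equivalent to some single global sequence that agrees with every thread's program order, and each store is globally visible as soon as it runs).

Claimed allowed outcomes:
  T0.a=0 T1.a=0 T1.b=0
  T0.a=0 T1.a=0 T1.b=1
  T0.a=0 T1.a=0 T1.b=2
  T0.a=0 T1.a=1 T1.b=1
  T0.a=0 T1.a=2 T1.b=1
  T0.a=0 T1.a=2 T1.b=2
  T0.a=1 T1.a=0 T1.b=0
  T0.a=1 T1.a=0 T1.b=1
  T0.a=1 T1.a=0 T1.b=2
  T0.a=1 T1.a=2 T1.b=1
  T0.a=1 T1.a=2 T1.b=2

spurious: T0.a=0 T1.a=0 T1.b=0

outcome vector order: (T0.a,T1.a,T1.b)
[SC] allowed = {0/0/1, 0/0/2, 0/1/1, 0/2/1, 0/2/2, 1/0/0, 1/0/1, 1/0/2, 1/2/1, 1/2/2}
claimed∖SC = {0/0/0}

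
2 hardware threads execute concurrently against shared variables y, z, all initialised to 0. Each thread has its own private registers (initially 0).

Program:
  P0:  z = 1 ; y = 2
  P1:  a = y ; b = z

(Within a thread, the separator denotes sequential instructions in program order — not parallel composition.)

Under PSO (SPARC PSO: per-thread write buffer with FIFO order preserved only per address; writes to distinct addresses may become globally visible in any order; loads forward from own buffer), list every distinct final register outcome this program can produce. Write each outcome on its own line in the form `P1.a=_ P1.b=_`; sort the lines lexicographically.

outcome vector order: (P1.a,P1.b)
|PSO outcomes| = 4

P1.a=0 P1.b=0
P1.a=0 P1.b=1
P1.a=2 P1.b=0
P1.a=2 P1.b=1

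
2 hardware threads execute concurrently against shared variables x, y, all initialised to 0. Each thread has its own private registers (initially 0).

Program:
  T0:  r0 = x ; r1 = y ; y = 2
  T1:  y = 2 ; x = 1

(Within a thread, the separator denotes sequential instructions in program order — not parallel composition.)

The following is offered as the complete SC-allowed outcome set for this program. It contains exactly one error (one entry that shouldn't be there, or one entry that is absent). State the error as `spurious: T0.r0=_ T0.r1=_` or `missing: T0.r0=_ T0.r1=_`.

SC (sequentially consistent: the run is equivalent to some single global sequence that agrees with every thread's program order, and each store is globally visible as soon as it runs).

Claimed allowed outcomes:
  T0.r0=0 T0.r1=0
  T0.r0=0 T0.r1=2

missing: T0.r0=1 T0.r1=2

outcome vector order: (T0.r0,T0.r1)
[SC] allowed = {0/0; 0/2; 1/2}
SC∖claimed = {1/2}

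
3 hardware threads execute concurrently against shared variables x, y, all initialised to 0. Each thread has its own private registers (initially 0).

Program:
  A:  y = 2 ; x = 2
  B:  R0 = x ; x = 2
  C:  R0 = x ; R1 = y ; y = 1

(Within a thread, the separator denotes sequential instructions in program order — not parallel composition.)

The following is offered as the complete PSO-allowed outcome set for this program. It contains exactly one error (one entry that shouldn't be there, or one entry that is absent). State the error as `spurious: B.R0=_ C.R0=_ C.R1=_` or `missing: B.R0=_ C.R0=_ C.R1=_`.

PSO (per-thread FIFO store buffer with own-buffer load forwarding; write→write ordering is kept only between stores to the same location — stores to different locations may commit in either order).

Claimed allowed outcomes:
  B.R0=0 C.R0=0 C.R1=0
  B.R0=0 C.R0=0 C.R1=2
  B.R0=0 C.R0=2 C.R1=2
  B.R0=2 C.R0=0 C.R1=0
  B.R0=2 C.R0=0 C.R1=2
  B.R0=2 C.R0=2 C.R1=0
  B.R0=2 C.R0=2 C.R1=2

outcome vector order: (B.R0,C.R0,C.R1)
under PSO → 000, 002, 020, 022, 200, 202, 220, 222
PSO∖claimed = {020}

missing: B.R0=0 C.R0=2 C.R1=0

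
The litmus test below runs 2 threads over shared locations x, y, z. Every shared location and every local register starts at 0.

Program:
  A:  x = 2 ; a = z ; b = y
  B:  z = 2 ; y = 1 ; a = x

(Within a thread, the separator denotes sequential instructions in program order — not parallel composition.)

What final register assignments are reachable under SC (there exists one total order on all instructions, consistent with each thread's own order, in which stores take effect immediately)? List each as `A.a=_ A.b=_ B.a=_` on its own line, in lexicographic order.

outcome vector order: (A.a,A.b,B.a)
|SC outcomes| = 5

A.a=0 A.b=0 B.a=2
A.a=0 A.b=1 B.a=2
A.a=2 A.b=0 B.a=2
A.a=2 A.b=1 B.a=0
A.a=2 A.b=1 B.a=2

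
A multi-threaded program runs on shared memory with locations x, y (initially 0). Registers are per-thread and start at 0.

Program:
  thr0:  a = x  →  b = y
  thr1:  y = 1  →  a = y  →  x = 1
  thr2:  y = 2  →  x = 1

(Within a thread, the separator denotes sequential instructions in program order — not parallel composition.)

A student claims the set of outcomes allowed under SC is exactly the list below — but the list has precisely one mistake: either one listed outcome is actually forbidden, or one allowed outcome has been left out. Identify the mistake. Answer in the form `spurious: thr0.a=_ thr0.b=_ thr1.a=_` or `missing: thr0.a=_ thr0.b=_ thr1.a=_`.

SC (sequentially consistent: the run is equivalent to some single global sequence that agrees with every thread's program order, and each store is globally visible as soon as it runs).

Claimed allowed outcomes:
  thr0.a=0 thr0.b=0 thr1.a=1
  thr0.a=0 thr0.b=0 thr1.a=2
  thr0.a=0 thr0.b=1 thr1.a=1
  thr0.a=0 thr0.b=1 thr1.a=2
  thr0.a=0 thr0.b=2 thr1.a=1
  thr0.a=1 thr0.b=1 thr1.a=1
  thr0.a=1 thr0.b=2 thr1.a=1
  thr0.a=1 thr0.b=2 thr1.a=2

missing: thr0.a=0 thr0.b=2 thr1.a=2

outcome vector order: (thr0.a,thr0.b,thr1.a)
SC (9): 001 002 011 012 021 022 111 121 122
SC∖claimed = {022}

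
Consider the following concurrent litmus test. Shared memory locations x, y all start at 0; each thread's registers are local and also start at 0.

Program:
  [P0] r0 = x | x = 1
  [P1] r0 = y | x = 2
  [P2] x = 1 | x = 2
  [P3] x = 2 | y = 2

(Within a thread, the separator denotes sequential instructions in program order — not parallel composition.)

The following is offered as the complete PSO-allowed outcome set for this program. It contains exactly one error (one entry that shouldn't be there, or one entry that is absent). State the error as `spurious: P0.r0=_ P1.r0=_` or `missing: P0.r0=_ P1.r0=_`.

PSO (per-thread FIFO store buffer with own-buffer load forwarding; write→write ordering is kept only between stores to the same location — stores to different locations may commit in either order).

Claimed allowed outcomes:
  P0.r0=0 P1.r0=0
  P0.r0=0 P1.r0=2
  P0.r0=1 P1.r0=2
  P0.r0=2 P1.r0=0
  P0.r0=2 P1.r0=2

outcome vector order: (P0.r0,P1.r0)
PSO (6): <0 0>, <0 2>, <1 0>, <1 2>, <2 0>, <2 2>
PSO∖claimed = {<1 0>}

missing: P0.r0=1 P1.r0=0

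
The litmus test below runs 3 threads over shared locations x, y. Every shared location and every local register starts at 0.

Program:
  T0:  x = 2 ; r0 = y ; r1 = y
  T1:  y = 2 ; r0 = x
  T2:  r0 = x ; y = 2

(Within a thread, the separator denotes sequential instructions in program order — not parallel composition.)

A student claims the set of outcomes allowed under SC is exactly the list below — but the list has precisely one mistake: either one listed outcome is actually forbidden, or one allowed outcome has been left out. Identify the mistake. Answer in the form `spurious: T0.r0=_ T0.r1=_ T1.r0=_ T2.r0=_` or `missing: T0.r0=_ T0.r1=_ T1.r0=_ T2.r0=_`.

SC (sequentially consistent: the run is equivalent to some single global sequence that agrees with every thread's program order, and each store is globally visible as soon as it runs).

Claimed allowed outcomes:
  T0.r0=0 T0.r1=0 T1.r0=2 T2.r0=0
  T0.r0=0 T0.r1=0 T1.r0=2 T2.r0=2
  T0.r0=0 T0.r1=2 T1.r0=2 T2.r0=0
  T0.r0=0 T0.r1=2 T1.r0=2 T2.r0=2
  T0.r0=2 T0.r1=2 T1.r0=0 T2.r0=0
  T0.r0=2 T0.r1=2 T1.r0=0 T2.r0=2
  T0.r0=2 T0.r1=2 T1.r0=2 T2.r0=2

outcome vector order: (T0.r0,T0.r1,T1.r0,T2.r0)
SC (8): (0,0,2,0); (0,0,2,2); (0,2,2,0); (0,2,2,2); (2,2,0,0); (2,2,0,2); (2,2,2,0); (2,2,2,2)
SC∖claimed = {(2,2,2,0)}

missing: T0.r0=2 T0.r1=2 T1.r0=2 T2.r0=0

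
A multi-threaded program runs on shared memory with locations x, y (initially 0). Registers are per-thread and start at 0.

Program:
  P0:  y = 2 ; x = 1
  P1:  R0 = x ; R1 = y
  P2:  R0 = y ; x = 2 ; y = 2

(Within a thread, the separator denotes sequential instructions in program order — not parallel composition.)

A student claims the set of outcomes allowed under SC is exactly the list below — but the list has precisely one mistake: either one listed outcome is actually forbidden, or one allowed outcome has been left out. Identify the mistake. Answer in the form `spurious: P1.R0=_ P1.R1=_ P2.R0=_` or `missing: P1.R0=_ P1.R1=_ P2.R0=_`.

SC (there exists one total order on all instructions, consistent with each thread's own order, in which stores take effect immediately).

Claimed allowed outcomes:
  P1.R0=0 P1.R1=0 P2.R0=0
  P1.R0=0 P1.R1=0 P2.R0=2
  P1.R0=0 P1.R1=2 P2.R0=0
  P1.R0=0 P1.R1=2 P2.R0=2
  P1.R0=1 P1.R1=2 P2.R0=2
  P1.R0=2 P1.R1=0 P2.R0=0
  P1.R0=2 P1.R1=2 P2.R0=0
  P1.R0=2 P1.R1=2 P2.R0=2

missing: P1.R0=1 P1.R1=2 P2.R0=0

outcome vector order: (P1.R0,P1.R1,P2.R0)
under SC → 000, 002, 020, 022, 120, 122, 200, 220, 222
SC∖claimed = {120}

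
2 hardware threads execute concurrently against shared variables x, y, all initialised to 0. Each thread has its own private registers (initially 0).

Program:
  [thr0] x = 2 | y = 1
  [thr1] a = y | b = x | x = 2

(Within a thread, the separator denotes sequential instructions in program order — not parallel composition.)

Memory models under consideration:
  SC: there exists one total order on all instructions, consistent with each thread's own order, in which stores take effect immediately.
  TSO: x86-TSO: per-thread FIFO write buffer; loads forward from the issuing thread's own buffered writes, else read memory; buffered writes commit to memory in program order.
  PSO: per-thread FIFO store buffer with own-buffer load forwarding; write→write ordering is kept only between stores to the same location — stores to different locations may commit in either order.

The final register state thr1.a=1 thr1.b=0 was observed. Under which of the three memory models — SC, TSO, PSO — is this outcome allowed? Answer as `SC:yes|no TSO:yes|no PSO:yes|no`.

SC:no TSO:no PSO:yes

outcome vector order: (thr1.a,thr1.b)
SC: 3 outcomes — {(0,0), (0,2), (1,2)}
TSO: 3 outcomes — {(0,0), (0,2), (1,2)}
PSO: 4 outcomes — {(0,0), (0,2), (1,0), (1,2)}
target (1,0) ∈ {PSO}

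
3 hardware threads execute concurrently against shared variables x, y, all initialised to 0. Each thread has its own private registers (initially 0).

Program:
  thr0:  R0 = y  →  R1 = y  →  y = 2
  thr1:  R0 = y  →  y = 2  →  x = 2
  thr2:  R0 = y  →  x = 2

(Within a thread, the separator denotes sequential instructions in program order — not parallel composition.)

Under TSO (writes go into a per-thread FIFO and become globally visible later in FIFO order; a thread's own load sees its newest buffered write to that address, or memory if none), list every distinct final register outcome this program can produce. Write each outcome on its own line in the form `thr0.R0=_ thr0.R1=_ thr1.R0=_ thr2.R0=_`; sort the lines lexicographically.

outcome vector order: (thr0.R0,thr0.R1,thr1.R0,thr2.R0)
|TSO outcomes| = 8

thr0.R0=0 thr0.R1=0 thr1.R0=0 thr2.R0=0
thr0.R0=0 thr0.R1=0 thr1.R0=0 thr2.R0=2
thr0.R0=0 thr0.R1=0 thr1.R0=2 thr2.R0=0
thr0.R0=0 thr0.R1=0 thr1.R0=2 thr2.R0=2
thr0.R0=0 thr0.R1=2 thr1.R0=0 thr2.R0=0
thr0.R0=0 thr0.R1=2 thr1.R0=0 thr2.R0=2
thr0.R0=2 thr0.R1=2 thr1.R0=0 thr2.R0=0
thr0.R0=2 thr0.R1=2 thr1.R0=0 thr2.R0=2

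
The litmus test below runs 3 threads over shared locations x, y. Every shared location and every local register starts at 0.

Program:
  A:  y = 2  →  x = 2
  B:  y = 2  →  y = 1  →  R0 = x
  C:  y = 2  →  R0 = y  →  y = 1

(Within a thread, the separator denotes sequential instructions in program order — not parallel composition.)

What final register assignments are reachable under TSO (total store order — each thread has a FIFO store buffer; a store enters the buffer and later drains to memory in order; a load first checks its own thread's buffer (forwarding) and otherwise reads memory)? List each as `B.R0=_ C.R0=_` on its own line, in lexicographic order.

B.R0=0 C.R0=1
B.R0=0 C.R0=2
B.R0=2 C.R0=1
B.R0=2 C.R0=2

outcome vector order: (B.R0,C.R0)
|TSO outcomes| = 4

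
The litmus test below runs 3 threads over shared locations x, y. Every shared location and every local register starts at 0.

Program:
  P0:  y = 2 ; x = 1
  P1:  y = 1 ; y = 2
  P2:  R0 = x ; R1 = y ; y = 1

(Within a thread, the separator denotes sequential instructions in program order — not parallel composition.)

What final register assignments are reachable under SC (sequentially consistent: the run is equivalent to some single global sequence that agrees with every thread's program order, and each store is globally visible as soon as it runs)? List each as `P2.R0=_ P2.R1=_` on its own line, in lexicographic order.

P2.R0=0 P2.R1=0
P2.R0=0 P2.R1=1
P2.R0=0 P2.R1=2
P2.R0=1 P2.R1=1
P2.R0=1 P2.R1=2

outcome vector order: (P2.R0,P2.R1)
|SC outcomes| = 5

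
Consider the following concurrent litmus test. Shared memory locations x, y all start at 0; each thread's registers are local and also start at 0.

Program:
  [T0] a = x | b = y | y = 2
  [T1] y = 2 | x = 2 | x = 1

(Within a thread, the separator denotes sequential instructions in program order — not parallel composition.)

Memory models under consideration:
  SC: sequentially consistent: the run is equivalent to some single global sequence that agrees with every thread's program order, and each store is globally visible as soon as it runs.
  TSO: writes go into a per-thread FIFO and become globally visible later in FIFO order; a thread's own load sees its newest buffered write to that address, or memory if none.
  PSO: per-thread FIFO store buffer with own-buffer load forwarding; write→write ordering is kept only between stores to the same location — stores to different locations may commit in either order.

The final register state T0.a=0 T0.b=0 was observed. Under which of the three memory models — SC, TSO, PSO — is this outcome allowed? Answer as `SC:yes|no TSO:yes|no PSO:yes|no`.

outcome vector order: (T0.a,T0.b)
[SC] allowed = {00 02 12 22}
[TSO] allowed = {00 02 12 22}
[PSO] allowed = {00 02 10 12 20 22}
target 00 ∈ {SC,TSO,PSO}

SC:yes TSO:yes PSO:yes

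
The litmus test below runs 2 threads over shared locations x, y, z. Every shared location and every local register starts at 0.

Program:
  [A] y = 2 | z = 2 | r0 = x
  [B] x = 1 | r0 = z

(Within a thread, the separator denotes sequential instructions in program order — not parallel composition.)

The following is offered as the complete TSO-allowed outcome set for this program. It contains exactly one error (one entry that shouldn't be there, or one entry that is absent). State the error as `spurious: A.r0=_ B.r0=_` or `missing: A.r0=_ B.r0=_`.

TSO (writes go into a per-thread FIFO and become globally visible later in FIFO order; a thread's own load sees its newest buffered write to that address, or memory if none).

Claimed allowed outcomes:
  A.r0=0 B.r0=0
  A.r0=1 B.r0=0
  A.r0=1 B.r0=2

missing: A.r0=0 B.r0=2

outcome vector order: (A.r0,B.r0)
[TSO] allowed = {00, 02, 10, 12}
TSO∖claimed = {02}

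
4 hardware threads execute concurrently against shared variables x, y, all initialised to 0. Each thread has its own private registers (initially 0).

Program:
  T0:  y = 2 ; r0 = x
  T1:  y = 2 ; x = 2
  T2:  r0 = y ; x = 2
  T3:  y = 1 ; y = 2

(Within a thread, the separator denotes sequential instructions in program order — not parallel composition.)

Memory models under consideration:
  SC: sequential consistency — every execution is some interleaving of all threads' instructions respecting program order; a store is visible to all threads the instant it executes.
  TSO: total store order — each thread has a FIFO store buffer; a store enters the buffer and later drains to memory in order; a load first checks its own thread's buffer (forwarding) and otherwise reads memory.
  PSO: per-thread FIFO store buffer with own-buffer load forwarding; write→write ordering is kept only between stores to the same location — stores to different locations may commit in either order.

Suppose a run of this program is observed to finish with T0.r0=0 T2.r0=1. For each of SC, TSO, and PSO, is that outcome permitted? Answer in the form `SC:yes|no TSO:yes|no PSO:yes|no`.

SC:yes TSO:yes PSO:yes

outcome vector order: (T0.r0,T2.r0)
[SC] allowed = {0/0 0/1 0/2 2/0 2/1 2/2}
[TSO] allowed = {0/0 0/1 0/2 2/0 2/1 2/2}
[PSO] allowed = {0/0 0/1 0/2 2/0 2/1 2/2}
target 0/1 ∈ {SC,TSO,PSO}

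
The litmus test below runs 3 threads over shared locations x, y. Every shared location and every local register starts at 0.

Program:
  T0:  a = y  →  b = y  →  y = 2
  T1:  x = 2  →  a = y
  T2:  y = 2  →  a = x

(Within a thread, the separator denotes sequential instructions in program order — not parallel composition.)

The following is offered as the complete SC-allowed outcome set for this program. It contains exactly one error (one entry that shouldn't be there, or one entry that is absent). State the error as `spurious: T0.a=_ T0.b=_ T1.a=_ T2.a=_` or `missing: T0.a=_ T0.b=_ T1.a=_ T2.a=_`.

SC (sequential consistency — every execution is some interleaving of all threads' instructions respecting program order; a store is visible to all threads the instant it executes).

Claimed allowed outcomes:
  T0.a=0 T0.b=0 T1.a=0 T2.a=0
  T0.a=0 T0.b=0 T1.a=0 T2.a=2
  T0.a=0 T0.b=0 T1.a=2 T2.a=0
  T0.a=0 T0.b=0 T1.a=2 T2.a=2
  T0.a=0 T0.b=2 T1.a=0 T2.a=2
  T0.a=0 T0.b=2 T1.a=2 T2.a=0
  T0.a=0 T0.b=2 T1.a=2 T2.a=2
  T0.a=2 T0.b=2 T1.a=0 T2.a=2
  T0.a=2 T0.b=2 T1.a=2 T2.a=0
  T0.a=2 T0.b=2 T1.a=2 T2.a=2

outcome vector order: (T0.a,T0.b,T1.a,T2.a)
SC: 9 outcomes — {<0 0 0 2>, <0 0 2 0>, <0 0 2 2>, <0 2 0 2>, <0 2 2 0>, <0 2 2 2>, <2 2 0 2>, <2 2 2 0>, <2 2 2 2>}
claimed∖SC = {<0 0 0 0>}

spurious: T0.a=0 T0.b=0 T1.a=0 T2.a=0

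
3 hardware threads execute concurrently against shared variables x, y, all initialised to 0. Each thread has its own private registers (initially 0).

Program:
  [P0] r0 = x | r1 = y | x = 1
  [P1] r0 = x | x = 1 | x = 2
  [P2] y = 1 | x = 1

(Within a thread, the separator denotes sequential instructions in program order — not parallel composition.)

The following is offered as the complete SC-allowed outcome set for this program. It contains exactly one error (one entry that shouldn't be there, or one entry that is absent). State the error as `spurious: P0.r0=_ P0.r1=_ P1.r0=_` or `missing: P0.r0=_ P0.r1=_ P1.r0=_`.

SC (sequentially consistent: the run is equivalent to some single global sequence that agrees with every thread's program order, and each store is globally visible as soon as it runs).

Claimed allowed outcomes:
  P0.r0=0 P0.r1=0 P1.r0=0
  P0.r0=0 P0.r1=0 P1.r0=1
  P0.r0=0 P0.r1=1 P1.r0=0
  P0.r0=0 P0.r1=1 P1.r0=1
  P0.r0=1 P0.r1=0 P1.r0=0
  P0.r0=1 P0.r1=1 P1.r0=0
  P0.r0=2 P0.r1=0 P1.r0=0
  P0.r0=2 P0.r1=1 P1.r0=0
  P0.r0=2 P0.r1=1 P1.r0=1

missing: P0.r0=1 P0.r1=1 P1.r0=1

outcome vector order: (P0.r0,P0.r1,P1.r0)
[SC] allowed = {000 001 010 011 100 110 111 200 210 211}
SC∖claimed = {111}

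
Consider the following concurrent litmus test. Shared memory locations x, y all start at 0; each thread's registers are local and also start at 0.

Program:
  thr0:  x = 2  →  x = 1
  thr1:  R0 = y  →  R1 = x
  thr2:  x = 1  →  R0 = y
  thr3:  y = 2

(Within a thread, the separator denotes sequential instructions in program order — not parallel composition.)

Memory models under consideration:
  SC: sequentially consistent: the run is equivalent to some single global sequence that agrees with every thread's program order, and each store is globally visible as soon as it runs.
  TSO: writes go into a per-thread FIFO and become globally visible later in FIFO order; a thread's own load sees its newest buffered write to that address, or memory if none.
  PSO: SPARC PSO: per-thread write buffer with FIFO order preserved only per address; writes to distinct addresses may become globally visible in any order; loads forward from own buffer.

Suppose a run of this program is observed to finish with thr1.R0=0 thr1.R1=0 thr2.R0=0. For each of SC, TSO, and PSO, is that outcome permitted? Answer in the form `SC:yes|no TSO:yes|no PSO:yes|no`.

SC:yes TSO:yes PSO:yes

outcome vector order: (thr1.R0,thr1.R1,thr2.R0)
[SC] allowed = {(0,0,0) (0,0,2) (0,1,0) (0,1,2) (0,2,0) (0,2,2) (2,0,2) (2,1,0) (2,1,2) (2,2,0) (2,2,2)}
[TSO] allowed = {(0,0,0) (0,0,2) (0,1,0) (0,1,2) (0,2,0) (0,2,2) (2,0,0) (2,0,2) (2,1,0) (2,1,2) (2,2,0) (2,2,2)}
[PSO] allowed = {(0,0,0) (0,0,2) (0,1,0) (0,1,2) (0,2,0) (0,2,2) (2,0,0) (2,0,2) (2,1,0) (2,1,2) (2,2,0) (2,2,2)}
target (0,0,0) ∈ {SC,TSO,PSO}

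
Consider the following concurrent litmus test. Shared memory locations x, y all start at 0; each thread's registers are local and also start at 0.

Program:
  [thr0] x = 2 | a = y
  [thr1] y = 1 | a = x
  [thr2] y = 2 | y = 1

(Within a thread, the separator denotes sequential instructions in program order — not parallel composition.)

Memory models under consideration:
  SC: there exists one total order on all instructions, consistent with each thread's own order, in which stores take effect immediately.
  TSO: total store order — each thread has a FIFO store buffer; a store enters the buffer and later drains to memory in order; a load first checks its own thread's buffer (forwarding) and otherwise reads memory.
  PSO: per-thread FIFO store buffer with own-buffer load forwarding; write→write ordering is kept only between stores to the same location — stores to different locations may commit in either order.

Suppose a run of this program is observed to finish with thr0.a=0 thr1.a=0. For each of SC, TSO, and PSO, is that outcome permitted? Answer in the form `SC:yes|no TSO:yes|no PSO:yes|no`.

SC:no TSO:yes PSO:yes

outcome vector order: (thr0.a,thr1.a)
under SC → 02 10 12 20 22
under TSO → 00 02 10 12 20 22
under PSO → 00 02 10 12 20 22
target 00 ∈ {TSO,PSO}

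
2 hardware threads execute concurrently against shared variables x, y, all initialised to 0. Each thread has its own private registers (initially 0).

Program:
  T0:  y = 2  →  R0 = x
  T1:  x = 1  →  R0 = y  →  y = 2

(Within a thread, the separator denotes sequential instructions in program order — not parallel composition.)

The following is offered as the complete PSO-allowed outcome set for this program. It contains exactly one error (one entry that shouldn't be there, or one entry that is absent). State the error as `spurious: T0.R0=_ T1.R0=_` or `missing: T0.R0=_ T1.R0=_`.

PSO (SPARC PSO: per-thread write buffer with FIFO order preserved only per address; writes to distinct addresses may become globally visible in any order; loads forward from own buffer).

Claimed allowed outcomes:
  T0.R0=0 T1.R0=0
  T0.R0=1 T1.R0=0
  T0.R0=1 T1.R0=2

missing: T0.R0=0 T1.R0=2

outcome vector order: (T0.R0,T1.R0)
[PSO] allowed = {00; 02; 10; 12}
PSO∖claimed = {02}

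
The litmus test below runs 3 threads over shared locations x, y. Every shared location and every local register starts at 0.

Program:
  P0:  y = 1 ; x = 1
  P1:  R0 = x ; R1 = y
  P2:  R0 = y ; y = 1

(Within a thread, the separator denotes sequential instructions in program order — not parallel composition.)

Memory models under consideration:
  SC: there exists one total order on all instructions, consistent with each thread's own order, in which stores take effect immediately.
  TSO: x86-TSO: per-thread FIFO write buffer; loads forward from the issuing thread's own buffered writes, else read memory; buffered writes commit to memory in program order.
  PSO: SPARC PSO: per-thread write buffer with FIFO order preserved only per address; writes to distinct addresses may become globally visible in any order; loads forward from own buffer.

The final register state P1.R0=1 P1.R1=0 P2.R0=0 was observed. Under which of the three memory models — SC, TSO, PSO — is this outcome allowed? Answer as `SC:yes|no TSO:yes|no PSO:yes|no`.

outcome vector order: (P1.R0,P1.R1,P2.R0)
[SC] allowed = {0/0/0 0/0/1 0/1/0 0/1/1 1/1/0 1/1/1}
[TSO] allowed = {0/0/0 0/0/1 0/1/0 0/1/1 1/1/0 1/1/1}
[PSO] allowed = {0/0/0 0/0/1 0/1/0 0/1/1 1/0/0 1/0/1 1/1/0 1/1/1}
target 1/0/0 ∈ {PSO}

SC:no TSO:no PSO:yes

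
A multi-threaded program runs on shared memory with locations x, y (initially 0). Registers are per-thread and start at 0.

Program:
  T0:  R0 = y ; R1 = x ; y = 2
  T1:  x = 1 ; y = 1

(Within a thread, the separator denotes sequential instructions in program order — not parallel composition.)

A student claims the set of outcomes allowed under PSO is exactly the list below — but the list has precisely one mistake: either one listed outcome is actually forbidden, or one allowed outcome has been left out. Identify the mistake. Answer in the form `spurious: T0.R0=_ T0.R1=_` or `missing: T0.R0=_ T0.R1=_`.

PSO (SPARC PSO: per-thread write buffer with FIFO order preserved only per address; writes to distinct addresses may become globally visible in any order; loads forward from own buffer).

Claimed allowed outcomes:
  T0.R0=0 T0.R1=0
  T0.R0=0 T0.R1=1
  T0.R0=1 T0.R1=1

missing: T0.R0=1 T0.R1=0

outcome vector order: (T0.R0,T0.R1)
PSO (4): 00; 01; 10; 11
PSO∖claimed = {10}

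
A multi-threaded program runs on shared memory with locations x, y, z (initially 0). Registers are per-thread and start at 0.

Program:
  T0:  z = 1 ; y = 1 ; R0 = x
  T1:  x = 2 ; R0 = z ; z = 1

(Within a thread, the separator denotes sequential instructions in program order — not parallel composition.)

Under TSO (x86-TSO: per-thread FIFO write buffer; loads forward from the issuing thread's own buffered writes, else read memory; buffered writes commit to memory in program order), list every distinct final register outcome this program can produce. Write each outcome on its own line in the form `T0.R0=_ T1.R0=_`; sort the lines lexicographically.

outcome vector order: (T0.R0,T1.R0)
|TSO outcomes| = 4

T0.R0=0 T1.R0=0
T0.R0=0 T1.R0=1
T0.R0=2 T1.R0=0
T0.R0=2 T1.R0=1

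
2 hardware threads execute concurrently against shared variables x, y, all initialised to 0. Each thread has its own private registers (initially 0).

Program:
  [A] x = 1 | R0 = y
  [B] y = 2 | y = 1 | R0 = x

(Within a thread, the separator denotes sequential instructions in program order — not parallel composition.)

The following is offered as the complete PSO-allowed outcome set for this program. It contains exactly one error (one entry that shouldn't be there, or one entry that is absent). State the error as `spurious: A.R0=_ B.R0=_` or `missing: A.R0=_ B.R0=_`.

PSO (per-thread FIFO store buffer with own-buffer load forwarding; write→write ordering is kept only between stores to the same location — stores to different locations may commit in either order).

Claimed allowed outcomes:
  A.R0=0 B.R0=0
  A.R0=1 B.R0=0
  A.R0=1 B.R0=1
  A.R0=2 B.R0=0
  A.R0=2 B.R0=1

outcome vector order: (A.R0,B.R0)
PSO (6): <0 0> <0 1> <1 0> <1 1> <2 0> <2 1>
PSO∖claimed = {<0 1>}

missing: A.R0=0 B.R0=1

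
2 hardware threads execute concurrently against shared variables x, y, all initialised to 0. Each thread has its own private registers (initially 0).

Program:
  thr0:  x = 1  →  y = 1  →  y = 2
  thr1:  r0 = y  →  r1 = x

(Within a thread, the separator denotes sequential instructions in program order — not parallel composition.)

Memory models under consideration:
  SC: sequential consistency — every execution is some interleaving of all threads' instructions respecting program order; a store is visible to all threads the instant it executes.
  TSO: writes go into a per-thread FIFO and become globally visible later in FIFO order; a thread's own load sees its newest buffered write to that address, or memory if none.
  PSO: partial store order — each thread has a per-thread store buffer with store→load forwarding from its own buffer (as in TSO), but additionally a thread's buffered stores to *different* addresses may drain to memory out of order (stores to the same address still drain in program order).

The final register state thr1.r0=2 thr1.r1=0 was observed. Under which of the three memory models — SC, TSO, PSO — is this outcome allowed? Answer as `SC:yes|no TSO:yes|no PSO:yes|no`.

SC:no TSO:no PSO:yes

outcome vector order: (thr1.r0,thr1.r1)
[SC] allowed = {(0,0); (0,1); (1,1); (2,1)}
[TSO] allowed = {(0,0); (0,1); (1,1); (2,1)}
[PSO] allowed = {(0,0); (0,1); (1,0); (1,1); (2,0); (2,1)}
target (2,0) ∈ {PSO}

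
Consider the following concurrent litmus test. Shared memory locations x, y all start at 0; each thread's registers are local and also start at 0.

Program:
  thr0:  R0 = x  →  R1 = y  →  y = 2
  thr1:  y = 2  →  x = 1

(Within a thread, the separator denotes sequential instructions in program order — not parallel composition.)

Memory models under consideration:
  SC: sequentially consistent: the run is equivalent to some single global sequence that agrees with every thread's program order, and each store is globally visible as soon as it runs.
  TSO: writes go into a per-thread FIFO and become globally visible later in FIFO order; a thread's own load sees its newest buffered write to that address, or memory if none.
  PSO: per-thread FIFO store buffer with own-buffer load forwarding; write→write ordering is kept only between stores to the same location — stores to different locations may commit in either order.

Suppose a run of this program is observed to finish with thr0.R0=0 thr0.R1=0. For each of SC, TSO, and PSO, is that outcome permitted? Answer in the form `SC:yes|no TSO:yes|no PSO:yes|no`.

outcome vector order: (thr0.R0,thr0.R1)
[SC] allowed = {(0,0), (0,2), (1,2)}
[TSO] allowed = {(0,0), (0,2), (1,2)}
[PSO] allowed = {(0,0), (0,2), (1,0), (1,2)}
target (0,0) ∈ {SC,TSO,PSO}

SC:yes TSO:yes PSO:yes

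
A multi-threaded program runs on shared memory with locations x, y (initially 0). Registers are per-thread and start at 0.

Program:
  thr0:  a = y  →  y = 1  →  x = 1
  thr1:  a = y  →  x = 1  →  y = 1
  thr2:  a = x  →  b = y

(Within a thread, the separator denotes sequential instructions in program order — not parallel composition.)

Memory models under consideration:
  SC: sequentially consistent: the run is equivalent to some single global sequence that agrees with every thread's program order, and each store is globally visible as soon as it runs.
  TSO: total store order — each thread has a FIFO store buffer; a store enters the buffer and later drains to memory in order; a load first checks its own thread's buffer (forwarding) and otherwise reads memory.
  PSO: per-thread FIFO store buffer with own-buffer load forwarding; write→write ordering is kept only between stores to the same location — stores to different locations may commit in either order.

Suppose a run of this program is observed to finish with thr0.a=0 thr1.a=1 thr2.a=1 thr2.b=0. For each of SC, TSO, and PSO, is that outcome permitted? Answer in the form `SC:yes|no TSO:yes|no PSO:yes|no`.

SC:no TSO:no PSO:yes

outcome vector order: (thr0.a,thr1.a,thr2.a,thr2.b)
under SC → 0/0/0/0 0/0/0/1 0/0/1/0 0/0/1/1 0/1/0/0 0/1/0/1 0/1/1/1 1/0/0/0 1/0/0/1 1/0/1/0 1/0/1/1
under TSO → 0/0/0/0 0/0/0/1 0/0/1/0 0/0/1/1 0/1/0/0 0/1/0/1 0/1/1/1 1/0/0/0 1/0/0/1 1/0/1/0 1/0/1/1
under PSO → 0/0/0/0 0/0/0/1 0/0/1/0 0/0/1/1 0/1/0/0 0/1/0/1 0/1/1/0 0/1/1/1 1/0/0/0 1/0/0/1 1/0/1/0 1/0/1/1
target 0/1/1/0 ∈ {PSO}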